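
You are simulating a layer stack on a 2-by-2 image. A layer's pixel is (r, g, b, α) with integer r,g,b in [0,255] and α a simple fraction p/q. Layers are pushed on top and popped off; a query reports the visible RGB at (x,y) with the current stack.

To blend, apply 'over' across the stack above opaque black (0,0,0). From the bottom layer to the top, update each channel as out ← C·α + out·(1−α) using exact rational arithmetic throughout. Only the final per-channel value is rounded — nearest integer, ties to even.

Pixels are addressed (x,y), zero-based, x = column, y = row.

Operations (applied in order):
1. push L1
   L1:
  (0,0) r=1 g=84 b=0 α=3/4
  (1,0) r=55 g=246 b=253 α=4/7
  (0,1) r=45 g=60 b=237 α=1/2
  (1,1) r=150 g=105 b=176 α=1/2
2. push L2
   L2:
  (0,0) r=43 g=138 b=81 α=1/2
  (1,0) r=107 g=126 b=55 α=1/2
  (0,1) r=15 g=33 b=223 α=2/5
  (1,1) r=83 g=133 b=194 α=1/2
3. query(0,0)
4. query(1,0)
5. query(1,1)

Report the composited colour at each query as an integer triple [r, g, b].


(0,0) stack=L1,L2; from [0,0,0]:
+L1 (α=3/4) → [3/4, 63, 0]
+L2 (α=1/2) → [175/8, 201/2, 81/2]
→ [22, 100, 40]

at x=1,y=0 over L1,L2:
+L1 (α=4/7) → [220/7, 984/7, 1012/7]
+L2 (α=1/2) → [969/14, 933/7, 1397/14]
rounded: [69, 133, 100]

query (1,1) [L1,L2] — begin 0,0,0
+L1 (α=1/2) → [75, 105/2, 88]
+L2 (α=1/2) → [79, 371/4, 141]
rounded: [79, 93, 141]


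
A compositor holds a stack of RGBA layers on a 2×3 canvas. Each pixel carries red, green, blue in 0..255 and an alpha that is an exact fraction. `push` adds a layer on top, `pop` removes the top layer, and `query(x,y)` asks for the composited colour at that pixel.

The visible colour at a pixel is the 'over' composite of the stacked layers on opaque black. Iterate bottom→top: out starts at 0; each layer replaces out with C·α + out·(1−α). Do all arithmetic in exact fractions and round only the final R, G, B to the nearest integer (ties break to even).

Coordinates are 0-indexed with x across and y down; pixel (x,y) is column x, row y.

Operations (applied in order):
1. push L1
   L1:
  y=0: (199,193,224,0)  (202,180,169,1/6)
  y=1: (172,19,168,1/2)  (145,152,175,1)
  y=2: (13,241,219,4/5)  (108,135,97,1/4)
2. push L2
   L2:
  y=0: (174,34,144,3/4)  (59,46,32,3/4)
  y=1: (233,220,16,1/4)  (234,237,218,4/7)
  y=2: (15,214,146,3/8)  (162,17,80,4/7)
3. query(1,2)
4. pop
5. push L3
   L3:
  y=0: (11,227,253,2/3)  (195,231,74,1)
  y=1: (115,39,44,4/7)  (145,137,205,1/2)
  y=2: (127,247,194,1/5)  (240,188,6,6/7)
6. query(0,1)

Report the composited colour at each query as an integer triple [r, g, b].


at x=1,y=2 over L1,L2:
+L1 (α=1/4) → [27, 135/4, 97/4]
+L2 (α=4/7) → [729/7, 677/28, 1571/28]
→ [104, 24, 56]

at x=0,y=1 over L1,L3:
after L1 α=1/2: [86, 19/2, 84]
after L3 α=4/7: [718/7, 369/14, 428/7]
→ [103, 26, 61]


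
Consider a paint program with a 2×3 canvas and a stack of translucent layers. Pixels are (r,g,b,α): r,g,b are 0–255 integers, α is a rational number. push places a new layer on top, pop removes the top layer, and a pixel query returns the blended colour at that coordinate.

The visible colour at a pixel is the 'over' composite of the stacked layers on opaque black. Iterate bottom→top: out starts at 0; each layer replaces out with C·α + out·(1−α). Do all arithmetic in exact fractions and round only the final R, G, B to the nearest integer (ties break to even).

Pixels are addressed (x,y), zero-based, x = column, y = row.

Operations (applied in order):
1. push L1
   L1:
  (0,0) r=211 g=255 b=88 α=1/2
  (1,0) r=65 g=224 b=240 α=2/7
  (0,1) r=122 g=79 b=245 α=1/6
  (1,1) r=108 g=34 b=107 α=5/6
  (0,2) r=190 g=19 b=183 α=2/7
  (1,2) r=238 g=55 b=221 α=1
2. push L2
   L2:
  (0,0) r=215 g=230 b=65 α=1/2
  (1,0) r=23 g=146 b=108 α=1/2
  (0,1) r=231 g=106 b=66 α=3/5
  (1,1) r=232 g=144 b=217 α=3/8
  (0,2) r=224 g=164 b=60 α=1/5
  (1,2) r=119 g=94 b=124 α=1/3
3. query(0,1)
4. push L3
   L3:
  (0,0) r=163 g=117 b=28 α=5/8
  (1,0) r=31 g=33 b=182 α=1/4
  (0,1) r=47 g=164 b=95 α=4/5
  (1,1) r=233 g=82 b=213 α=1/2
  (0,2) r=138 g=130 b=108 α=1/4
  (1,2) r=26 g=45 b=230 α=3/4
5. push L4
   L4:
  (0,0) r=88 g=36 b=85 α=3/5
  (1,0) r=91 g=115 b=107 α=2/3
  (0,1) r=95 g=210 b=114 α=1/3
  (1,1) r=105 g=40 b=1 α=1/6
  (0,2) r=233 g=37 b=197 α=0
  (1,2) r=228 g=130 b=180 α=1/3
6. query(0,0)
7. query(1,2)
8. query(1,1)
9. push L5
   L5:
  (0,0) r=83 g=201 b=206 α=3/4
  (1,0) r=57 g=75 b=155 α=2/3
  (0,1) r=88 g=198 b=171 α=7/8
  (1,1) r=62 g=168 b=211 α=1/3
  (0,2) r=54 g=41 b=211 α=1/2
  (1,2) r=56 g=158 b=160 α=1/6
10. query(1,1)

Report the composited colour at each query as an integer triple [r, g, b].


(0,1) stack=L1,L2; from [0,0,0]:
after L1 α=1/6: [61/3, 79/6, 245/6]
after L2 α=3/5: [2201/15, 1033/15, 839/15]
= [147, 69, 56]

(0,0) stack=L1,L2,L3,L4; from [0,0,0]:
+L1 (α=1/2) → [211/2, 255/2, 44]
+L2 (α=1/2) → [641/4, 715/4, 109/2]
+L3 (α=5/8) → [5183/32, 4485/32, 607/16]
+L4 (α=3/5) → [9407/80, 6213/80, 2647/40]
= [118, 78, 66]

(1,2) stack=L1,L2,L3,L4; from [0,0,0]:
after L1 α=1: [238, 55, 221]
after L2 α=1/3: [595/3, 68, 566/3]
after L3 α=3/4: [829/12, 203/4, 659/3]
after L4 α=1/3: [2197/18, 463/6, 1858/9]
→ [122, 77, 206]

query (1,1) [L1,L2,L3,L4] — begin 0,0,0
L1 α=5/6: [90, 85/3, 535/6]
L2 α=3/8: [573/4, 1721/24, 6581/48]
L3 α=1/2: [1505/8, 3689/48, 16805/96]
L4 α=1/6: [8365/48, 20365/288, 84121/576]
rounded: [174, 71, 146]

(1,1) stack=L1,L2,L3,L4,L5; from [0,0,0]:
+L1 (α=5/6) → [90, 85/3, 535/6]
+L2 (α=3/8) → [573/4, 1721/24, 6581/48]
+L3 (α=1/2) → [1505/8, 3689/48, 16805/96]
+L4 (α=1/6) → [8365/48, 20365/288, 84121/576]
+L5 (α=1/3) → [9853/72, 44557/432, 144889/864]
rounded: [137, 103, 168]


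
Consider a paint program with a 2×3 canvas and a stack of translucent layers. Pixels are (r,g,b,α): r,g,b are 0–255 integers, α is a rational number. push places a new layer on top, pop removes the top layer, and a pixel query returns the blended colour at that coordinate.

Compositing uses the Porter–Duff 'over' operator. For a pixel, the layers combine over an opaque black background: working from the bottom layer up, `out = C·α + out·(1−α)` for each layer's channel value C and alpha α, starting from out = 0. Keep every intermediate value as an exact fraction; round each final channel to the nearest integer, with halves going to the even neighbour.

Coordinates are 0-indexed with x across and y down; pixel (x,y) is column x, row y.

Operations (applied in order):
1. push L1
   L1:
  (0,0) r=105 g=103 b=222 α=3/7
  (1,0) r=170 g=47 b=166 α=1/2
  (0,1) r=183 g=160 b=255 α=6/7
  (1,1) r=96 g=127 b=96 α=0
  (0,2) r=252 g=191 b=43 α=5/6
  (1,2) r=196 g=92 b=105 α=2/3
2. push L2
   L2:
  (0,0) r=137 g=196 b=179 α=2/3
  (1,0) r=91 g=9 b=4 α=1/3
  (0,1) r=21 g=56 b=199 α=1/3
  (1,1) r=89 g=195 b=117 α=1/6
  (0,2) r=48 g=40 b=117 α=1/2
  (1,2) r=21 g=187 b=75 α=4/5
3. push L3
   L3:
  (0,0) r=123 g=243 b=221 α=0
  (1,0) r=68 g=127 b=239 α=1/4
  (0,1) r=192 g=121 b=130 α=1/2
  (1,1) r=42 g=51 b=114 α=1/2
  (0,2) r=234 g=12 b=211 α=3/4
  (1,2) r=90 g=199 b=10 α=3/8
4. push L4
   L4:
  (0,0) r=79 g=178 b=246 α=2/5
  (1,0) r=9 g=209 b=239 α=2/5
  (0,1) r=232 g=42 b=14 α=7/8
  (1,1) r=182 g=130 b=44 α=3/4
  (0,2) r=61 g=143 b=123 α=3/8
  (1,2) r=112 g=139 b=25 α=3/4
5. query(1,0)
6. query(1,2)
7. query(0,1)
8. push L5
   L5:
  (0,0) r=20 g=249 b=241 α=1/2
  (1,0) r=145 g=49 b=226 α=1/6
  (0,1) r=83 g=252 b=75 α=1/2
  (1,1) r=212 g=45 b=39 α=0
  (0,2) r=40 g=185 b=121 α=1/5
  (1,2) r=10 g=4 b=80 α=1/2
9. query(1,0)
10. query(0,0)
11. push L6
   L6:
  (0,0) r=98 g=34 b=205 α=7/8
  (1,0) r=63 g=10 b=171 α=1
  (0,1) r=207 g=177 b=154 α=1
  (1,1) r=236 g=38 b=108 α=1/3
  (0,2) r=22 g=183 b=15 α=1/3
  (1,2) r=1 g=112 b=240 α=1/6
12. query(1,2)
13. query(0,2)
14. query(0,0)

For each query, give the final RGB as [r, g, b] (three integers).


query (1,0) [L1,L2,L3,L4] — begin 0,0,0
L1 α=1/2: [85, 47/2, 83]
L2 α=1/3: [87, 56/3, 170/3]
L3 α=1/4: [329/4, 183/4, 409/4]
L4 α=2/5: [1059/20, 2221/20, 3139/20]
= [53, 111, 157]

query (1,2) [L1,L2,L3,L4] — begin 0,0,0
after L1 α=2/3: [392/3, 184/3, 70]
after L2 α=4/5: [644/15, 2428/15, 74]
after L3 α=3/8: [727/12, 4219/24, 50]
after L4 α=3/4: [4759/48, 14227/96, 125/4]
= [99, 148, 31]

(0,1) stack=L1,L2,L3,L4; from [0,0,0]:
after L1 α=6/7: [1098/7, 960/7, 1530/7]
after L2 α=1/3: [781/7, 2312/21, 4453/21]
after L3 α=1/2: [2125/14, 4853/42, 7183/42]
after L4 α=7/8: [24861/112, 17201/336, 11299/336]
= [222, 51, 34]

(1,0) stack=L1,L2,L3,L4,L5; from [0,0,0]:
L1 α=1/2: [85, 47/2, 83]
L2 α=1/3: [87, 56/3, 170/3]
L3 α=1/4: [329/4, 183/4, 409/4]
L4 α=2/5: [1059/20, 2221/20, 3139/20]
L5 α=1/6: [1639/24, 2417/24, 4043/24]
rounded: [68, 101, 168]

(0,0) stack=L1,L2,L3,L4,L5; from [0,0,0]:
after L1 α=3/7: [45, 309/7, 666/7]
after L2 α=2/3: [319/3, 3053/21, 3172/21]
after L3 α=0: [319/3, 3053/21, 3172/21]
after L4 α=2/5: [477/5, 1109/7, 6616/35]
after L5 α=1/2: [577/10, 1426/7, 15051/70]
= [58, 204, 215]

at x=1,y=2 over L1,L2,L3,L4,L5,L6:
L1 α=2/3: [392/3, 184/3, 70]
L2 α=4/5: [644/15, 2428/15, 74]
L3 α=3/8: [727/12, 4219/24, 50]
L4 α=3/4: [4759/48, 14227/96, 125/4]
L5 α=1/2: [5239/96, 14611/192, 445/8]
L6 α=1/6: [26291/576, 94559/1152, 4145/48]
rounded: [46, 82, 86]

query (0,2) [L1,L2,L3,L4,L5,L6] — begin 0,0,0
+L1 (α=5/6) → [210, 955/6, 215/6]
+L2 (α=1/2) → [129, 1195/12, 917/12]
+L3 (α=3/4) → [831/4, 1627/48, 8513/48]
+L4 (α=3/8) → [4887/32, 28727/384, 60277/384]
+L5 (α=1/5) → [5207/40, 46487/480, 71893/480]
+L6 (α=1/3) → [5647/60, 90407/720, 75493/720]
= [94, 126, 105]

(0,0) stack=L1,L2,L3,L4,L5,L6; from [0,0,0]:
+L1 (α=3/7) → [45, 309/7, 666/7]
+L2 (α=2/3) → [319/3, 3053/21, 3172/21]
+L3 (α=0) → [319/3, 3053/21, 3172/21]
+L4 (α=2/5) → [477/5, 1109/7, 6616/35]
+L5 (α=1/2) → [577/10, 1426/7, 15051/70]
+L6 (α=7/8) → [7437/80, 773/14, 115501/560]
rounded: [93, 55, 206]


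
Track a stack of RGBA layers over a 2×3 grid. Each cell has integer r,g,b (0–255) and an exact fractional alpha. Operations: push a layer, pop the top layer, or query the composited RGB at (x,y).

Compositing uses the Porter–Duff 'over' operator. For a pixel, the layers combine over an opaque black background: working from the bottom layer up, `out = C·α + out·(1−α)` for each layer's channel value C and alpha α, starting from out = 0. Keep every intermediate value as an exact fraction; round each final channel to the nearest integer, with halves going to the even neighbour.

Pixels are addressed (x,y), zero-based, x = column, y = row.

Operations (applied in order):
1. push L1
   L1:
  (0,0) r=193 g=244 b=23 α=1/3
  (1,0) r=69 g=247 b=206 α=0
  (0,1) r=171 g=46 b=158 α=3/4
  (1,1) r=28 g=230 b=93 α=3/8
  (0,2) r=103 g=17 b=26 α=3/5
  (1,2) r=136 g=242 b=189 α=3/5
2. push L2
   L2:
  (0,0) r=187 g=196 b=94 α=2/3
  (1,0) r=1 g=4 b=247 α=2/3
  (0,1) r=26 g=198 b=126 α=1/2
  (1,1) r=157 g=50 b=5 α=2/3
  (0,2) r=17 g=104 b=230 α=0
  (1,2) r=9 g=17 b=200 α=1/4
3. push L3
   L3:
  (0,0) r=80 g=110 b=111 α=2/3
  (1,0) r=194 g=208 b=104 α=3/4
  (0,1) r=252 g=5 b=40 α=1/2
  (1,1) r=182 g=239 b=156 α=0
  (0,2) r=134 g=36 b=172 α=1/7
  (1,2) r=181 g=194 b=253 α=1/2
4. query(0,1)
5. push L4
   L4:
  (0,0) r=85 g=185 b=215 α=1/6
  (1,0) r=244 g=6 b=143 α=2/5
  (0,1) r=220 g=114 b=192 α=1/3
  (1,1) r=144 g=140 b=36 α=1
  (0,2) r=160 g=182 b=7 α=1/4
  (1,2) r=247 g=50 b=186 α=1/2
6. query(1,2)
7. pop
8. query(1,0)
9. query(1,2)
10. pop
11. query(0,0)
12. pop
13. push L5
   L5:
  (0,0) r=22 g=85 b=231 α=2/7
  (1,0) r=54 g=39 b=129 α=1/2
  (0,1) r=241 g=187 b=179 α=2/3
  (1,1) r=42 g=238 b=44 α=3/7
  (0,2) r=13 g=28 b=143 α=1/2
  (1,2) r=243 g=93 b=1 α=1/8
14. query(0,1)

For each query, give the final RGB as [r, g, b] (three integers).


at x=0,y=1 over L1,L2,L3:
+L1 (α=3/4) → [513/4, 69/2, 237/2]
+L2 (α=1/2) → [617/8, 465/4, 489/4]
+L3 (α=1/2) → [2633/16, 485/8, 649/8]
→ [165, 61, 81]

at x=1,y=2 over L1,L2,L3,L4:
L1 α=3/5: [408/5, 726/5, 567/5]
L2 α=1/4: [1269/20, 2263/20, 2701/20]
L3 α=1/2: [4889/40, 6143/40, 7761/40]
L4 α=1/2: [14769/80, 8143/80, 15201/80]
rounded: [185, 102, 190]

query (1,0) [L1,L2,L3] — begin 0,0,0
L1 α=0: [0, 0, 0]
L2 α=2/3: [2/3, 8/3, 494/3]
L3 α=3/4: [437/3, 470/3, 715/6]
rounded: [146, 157, 119]

at x=1,y=2 over L1,L2,L3:
L1 α=3/5: [408/5, 726/5, 567/5]
L2 α=1/4: [1269/20, 2263/20, 2701/20]
L3 α=1/2: [4889/40, 6143/40, 7761/40]
→ [122, 154, 194]

(0,0) stack=L1,L2; from [0,0,0]:
after L1 α=1/3: [193/3, 244/3, 23/3]
after L2 α=2/3: [1315/9, 1420/9, 587/9]
→ [146, 158, 65]

query (0,1) [L1,L5] — begin 0,0,0
after L1 α=3/4: [513/4, 69/2, 237/2]
after L5 α=2/3: [2441/12, 817/6, 953/6]
= [203, 136, 159]


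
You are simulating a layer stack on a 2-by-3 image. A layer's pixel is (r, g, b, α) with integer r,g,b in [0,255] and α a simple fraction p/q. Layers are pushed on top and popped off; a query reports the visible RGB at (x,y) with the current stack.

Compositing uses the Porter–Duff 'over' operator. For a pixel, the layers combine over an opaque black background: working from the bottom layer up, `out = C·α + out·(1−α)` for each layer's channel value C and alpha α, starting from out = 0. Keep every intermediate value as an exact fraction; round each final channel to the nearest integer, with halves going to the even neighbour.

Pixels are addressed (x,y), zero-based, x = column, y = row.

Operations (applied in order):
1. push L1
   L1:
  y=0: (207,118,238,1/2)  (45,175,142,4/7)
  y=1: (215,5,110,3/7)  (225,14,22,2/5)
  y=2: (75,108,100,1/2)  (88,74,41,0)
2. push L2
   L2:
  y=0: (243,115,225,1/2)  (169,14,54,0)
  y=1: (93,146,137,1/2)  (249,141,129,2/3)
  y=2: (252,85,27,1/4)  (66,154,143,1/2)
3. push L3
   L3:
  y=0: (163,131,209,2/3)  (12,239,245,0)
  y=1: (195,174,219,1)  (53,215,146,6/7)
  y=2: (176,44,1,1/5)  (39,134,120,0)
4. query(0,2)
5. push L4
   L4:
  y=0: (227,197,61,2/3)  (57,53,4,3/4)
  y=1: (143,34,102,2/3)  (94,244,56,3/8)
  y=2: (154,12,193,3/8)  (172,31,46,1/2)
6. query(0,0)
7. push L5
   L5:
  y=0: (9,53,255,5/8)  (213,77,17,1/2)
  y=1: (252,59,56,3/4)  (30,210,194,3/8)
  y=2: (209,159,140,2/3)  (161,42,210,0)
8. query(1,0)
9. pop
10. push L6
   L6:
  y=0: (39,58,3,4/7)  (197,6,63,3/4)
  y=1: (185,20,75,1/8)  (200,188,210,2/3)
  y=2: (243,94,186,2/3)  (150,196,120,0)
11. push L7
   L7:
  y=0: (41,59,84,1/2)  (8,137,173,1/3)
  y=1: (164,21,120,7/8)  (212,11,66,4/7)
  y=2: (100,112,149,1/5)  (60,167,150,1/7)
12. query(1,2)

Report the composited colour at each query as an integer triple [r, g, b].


query (0,2) [L1,L2,L3] — begin 0,0,0
+L1 (α=1/2) → [75/2, 54, 50]
+L2 (α=1/4) → [729/8, 247/4, 177/4]
+L3 (α=1/5) → [1081/10, 291/5, 178/5]
= [108, 58, 36]

(0,0) stack=L1,L2,L3,L4; from [0,0,0]:
L1 α=1/2: [207/2, 59, 119]
L2 α=1/2: [693/4, 87, 172]
L3 α=2/3: [1997/12, 349/3, 590/3]
L4 α=2/3: [7445/36, 1531/9, 956/9]
= [207, 170, 106]

at x=1,y=0 over L1,L2,L3,L4,L5:
after L1 α=4/7: [180/7, 100, 568/7]
after L2 α=0: [180/7, 100, 568/7]
after L3 α=0: [180/7, 100, 568/7]
after L4 α=3/4: [1377/28, 259/4, 163/7]
after L5 α=1/2: [7341/56, 567/8, 141/7]
= [131, 71, 20]

at x=1,y=2 over L1,L2,L3,L4,L6,L7:
L1 α=0: [0, 0, 0]
L2 α=1/2: [33, 77, 143/2]
L3 α=0: [33, 77, 143/2]
L4 α=1/2: [205/2, 54, 235/4]
L6 α=0: [205/2, 54, 235/4]
L7 α=1/7: [675/7, 491/7, 1005/14]
→ [96, 70, 72]


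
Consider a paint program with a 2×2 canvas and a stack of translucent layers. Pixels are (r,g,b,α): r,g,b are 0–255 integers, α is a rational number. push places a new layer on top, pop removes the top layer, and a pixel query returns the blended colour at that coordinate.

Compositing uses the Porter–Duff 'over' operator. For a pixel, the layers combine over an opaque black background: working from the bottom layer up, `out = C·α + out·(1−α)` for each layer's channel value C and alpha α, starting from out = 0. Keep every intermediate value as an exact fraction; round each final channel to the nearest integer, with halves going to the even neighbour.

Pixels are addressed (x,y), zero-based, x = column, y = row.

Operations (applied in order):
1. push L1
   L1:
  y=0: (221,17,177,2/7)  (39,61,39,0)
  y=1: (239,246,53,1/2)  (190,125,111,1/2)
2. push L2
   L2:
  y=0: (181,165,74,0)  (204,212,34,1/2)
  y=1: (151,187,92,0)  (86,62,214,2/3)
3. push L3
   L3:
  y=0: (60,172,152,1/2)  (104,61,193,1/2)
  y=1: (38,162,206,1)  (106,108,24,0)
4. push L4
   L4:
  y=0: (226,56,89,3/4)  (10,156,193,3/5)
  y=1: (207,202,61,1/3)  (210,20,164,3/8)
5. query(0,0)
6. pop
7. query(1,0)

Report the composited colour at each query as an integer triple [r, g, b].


at x=0,y=0 over L1,L2,L3,L4:
L1 α=2/7: [442/7, 34/7, 354/7]
L2 α=0: [442/7, 34/7, 354/7]
L3 α=1/2: [431/7, 619/7, 709/7]
L4 α=3/4: [5177/28, 1795/28, 1289/14]
= [185, 64, 92]

at x=1,y=0 over L1,L2,L3:
after L1 α=0: [0, 0, 0]
after L2 α=1/2: [102, 106, 17]
after L3 α=1/2: [103, 167/2, 105]
→ [103, 84, 105]


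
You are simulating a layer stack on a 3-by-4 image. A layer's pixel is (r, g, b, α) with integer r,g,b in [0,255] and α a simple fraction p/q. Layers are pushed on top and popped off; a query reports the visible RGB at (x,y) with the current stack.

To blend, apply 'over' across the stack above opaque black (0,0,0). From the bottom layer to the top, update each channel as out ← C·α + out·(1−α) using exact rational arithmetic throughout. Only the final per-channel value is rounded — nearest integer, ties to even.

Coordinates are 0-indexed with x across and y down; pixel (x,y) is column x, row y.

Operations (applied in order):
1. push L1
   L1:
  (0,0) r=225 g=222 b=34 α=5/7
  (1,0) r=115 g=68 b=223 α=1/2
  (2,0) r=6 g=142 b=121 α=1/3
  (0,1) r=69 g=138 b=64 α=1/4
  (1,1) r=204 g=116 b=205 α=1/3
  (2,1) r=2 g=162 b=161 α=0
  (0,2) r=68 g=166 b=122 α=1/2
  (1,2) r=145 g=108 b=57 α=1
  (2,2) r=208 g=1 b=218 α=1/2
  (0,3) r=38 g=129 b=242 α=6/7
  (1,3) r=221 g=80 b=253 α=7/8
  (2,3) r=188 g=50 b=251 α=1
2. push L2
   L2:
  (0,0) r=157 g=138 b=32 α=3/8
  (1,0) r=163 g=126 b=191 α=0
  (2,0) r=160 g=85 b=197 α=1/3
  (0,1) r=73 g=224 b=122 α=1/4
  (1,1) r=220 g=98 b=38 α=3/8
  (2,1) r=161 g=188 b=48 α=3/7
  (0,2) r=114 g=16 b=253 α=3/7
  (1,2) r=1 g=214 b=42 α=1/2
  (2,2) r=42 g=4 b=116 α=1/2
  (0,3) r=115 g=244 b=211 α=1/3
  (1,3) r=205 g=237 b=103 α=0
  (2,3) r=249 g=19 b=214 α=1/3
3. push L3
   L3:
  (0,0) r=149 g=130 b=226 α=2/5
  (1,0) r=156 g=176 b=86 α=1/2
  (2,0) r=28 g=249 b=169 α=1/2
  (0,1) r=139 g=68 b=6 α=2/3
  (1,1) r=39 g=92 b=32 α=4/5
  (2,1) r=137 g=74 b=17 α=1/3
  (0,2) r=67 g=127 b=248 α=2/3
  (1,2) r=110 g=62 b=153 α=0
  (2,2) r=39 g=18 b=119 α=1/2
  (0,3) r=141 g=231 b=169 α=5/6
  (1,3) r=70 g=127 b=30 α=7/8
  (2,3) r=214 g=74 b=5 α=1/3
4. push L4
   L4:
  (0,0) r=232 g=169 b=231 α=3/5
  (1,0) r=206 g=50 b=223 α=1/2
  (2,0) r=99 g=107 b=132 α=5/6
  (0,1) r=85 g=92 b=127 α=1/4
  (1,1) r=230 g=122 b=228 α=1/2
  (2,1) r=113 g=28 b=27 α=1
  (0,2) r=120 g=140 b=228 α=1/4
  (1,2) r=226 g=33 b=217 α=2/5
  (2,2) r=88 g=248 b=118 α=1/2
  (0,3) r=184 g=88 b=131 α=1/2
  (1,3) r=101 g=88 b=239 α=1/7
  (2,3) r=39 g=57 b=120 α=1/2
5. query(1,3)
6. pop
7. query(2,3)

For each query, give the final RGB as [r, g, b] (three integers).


at x=1,y=3 over L1,L2,L3,L4:
after L1 α=7/8: [1547/8, 70, 1771/8]
after L2 α=0: [1547/8, 70, 1771/8]
after L3 α=7/8: [5467/64, 959/8, 3451/64]
after L4 α=1/7: [19633/224, 3229/28, 18001/224]
= [88, 115, 80]

(2,3) stack=L1,L2,L3; from [0,0,0]:
after L1 α=1: [188, 50, 251]
after L2 α=1/3: [625/3, 119/3, 716/3]
after L3 α=1/3: [1892/9, 460/9, 1447/9]
= [210, 51, 161]


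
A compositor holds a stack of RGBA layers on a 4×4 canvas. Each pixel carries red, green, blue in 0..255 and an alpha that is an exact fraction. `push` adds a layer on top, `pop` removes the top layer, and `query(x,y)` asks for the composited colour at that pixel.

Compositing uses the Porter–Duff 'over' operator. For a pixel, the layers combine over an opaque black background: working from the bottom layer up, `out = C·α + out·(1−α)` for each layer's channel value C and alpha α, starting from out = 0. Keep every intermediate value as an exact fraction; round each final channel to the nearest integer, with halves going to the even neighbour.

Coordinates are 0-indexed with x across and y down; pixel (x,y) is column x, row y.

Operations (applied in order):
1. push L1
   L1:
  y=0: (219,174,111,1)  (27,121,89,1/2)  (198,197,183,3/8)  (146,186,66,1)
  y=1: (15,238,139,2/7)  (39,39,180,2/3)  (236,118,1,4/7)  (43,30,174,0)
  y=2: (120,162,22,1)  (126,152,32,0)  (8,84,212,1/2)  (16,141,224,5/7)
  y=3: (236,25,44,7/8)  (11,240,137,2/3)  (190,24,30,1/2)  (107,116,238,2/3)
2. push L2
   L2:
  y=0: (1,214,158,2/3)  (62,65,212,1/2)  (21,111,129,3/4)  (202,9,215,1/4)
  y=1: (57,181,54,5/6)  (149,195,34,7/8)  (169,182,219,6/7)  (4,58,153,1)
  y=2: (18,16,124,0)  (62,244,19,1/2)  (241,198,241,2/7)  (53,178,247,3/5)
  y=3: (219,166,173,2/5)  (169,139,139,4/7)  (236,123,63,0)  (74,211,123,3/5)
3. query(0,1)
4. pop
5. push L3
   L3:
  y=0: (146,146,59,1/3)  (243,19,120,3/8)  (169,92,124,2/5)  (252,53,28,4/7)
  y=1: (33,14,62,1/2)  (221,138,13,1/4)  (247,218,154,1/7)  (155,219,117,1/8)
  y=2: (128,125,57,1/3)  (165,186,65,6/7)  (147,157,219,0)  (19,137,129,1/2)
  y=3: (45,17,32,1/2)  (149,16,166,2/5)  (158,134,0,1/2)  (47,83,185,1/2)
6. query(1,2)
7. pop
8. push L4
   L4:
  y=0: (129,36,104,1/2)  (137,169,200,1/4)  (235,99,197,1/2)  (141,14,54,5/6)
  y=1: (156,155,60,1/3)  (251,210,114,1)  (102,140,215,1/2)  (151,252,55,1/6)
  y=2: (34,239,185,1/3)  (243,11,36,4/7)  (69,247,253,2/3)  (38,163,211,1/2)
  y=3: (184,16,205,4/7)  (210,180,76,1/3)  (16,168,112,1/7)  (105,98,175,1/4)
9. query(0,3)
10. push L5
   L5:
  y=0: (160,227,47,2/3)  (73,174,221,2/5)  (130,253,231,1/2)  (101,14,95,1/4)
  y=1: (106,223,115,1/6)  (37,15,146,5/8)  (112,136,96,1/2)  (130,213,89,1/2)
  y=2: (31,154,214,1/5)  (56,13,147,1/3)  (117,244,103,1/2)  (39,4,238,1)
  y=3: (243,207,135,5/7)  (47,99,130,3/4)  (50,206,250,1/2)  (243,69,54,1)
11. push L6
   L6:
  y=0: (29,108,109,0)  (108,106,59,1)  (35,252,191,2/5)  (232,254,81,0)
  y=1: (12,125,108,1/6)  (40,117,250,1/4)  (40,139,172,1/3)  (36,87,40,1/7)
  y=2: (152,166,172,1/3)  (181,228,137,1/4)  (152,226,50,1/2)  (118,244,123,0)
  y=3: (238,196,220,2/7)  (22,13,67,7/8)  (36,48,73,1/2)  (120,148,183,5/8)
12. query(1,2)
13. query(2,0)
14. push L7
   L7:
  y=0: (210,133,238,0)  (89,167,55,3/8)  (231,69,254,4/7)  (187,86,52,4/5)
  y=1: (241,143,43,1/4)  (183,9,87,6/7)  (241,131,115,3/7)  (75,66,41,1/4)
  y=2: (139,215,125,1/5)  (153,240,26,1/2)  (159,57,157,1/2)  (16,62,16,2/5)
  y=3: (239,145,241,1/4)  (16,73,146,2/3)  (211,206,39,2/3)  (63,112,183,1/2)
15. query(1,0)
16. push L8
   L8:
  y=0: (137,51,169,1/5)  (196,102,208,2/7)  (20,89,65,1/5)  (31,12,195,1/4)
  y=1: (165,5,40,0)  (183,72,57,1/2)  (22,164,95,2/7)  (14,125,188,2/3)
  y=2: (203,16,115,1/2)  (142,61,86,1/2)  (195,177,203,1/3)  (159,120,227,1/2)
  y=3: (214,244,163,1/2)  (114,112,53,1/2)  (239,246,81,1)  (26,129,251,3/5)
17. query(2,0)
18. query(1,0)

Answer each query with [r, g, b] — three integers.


(0,1) stack=L1,L2; from [0,0,0]:
L1 α=2/7: [30/7, 68, 278/7]
L2 α=5/6: [675/14, 973/6, 1084/21]
→ [48, 162, 52]

query (1,2) [L1,L3] — begin 0,0,0
after L1 α=0: [0, 0, 0]
after L3 α=6/7: [990/7, 1116/7, 390/7]
rounded: [141, 159, 56]

query (0,3) [L1,L4] — begin 0,0,0
L1 α=7/8: [413/2, 175/8, 77/2]
L4 α=4/7: [2711/14, 1037/56, 1871/14]
rounded: [194, 19, 134]

at x=1,y=2 over L1,L4,L5,L6:
+L1 (α=0) → [0, 0, 0]
+L4 (α=4/7) → [972/7, 44/7, 144/7]
+L5 (α=1/3) → [2336/21, 179/21, 439/7]
+L6 (α=1/4) → [3603/28, 1775/28, 569/7]
= [129, 63, 81]

(2,0) stack=L1,L4,L5,L6; from [0,0,0]:
+L1 (α=3/8) → [297/4, 591/8, 549/8]
+L4 (α=1/2) → [1237/8, 1383/16, 2125/16]
+L5 (α=1/2) → [2277/16, 5431/32, 5821/32]
+L6 (α=2/5) → [7951/80, 32421/160, 29687/160]
= [99, 203, 186]

query (1,0) [L1,L4,L5,L6,L7] — begin 0,0,0
+L1 (α=1/2) → [27/2, 121/2, 89/2]
+L4 (α=1/4) → [355/8, 701/8, 667/8]
+L5 (α=2/5) → [2233/40, 4887/40, 5537/40]
+L6 (α=1) → [108, 106, 59]
+L7 (α=3/8) → [807/8, 1031/8, 115/2]
→ [101, 129, 58]

at x=2,y=0 over L1,L4,L5,L6,L7,L8:
after L1 α=3/8: [297/4, 591/8, 549/8]
after L4 α=1/2: [1237/8, 1383/16, 2125/16]
after L5 α=1/2: [2277/16, 5431/32, 5821/32]
after L6 α=2/5: [7951/80, 32421/160, 29687/160]
after L7 α=4/7: [97773/560, 141423/1120, 251621/1120]
after L8 α=1/5: [100573/700, 166343/1400, 269821/1400]
rounded: [144, 119, 193]

(1,0) stack=L1,L4,L5,L6,L7,L8; from [0,0,0]:
L1 α=1/2: [27/2, 121/2, 89/2]
L4 α=1/4: [355/8, 701/8, 667/8]
L5 α=2/5: [2233/40, 4887/40, 5537/40]
L6 α=1: [108, 106, 59]
L7 α=3/8: [807/8, 1031/8, 115/2]
L8 α=2/7: [7171/56, 6787/56, 201/2]
rounded: [128, 121, 100]


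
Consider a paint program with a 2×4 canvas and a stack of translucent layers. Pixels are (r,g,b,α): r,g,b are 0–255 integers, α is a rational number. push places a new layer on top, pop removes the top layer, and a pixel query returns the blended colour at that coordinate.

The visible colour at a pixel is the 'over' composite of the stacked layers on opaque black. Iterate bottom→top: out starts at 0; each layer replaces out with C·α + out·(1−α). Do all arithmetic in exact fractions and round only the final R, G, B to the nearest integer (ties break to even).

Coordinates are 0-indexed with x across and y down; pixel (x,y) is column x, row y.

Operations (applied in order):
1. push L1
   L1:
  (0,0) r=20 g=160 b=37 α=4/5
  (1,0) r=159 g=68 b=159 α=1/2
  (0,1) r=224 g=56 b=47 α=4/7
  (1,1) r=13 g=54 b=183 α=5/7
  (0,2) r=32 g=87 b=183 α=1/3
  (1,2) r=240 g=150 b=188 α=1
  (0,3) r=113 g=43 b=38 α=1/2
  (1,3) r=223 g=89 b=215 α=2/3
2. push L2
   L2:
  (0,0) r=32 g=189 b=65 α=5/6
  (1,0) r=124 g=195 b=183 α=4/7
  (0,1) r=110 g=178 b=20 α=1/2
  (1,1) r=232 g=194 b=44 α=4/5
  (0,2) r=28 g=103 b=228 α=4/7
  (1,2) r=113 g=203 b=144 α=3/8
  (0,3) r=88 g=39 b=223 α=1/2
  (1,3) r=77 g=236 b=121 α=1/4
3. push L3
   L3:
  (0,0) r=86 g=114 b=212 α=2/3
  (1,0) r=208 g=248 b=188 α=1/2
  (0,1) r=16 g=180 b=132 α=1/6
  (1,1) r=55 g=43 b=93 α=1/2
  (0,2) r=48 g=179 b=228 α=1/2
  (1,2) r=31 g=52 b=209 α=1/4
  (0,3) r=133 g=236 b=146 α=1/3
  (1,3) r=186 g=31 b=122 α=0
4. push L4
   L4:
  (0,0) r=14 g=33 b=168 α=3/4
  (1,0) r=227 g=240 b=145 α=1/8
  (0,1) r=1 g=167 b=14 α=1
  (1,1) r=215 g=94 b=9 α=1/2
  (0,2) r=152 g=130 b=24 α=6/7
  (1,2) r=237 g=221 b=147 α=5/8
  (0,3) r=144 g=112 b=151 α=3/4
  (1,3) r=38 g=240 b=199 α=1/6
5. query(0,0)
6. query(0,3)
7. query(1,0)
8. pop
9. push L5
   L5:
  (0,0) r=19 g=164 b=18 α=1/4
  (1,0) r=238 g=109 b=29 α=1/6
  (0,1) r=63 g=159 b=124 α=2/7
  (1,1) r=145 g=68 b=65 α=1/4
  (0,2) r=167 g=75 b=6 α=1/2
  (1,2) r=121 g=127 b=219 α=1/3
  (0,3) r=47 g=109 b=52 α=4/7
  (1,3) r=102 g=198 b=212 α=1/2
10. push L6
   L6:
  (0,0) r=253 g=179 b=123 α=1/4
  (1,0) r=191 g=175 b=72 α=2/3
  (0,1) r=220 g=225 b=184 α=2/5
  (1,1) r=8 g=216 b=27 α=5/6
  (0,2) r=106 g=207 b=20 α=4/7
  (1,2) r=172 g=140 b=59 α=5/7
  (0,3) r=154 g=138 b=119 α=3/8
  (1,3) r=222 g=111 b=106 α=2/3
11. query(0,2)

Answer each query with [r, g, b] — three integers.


at x=0,y=0 over L1,L2,L3,L4:
+L1 (α=4/5) → [16, 128, 148/5]
+L2 (α=5/6) → [88/3, 1073/6, 591/10]
+L3 (α=2/3) → [604/9, 2441/18, 4831/30]
+L4 (α=3/4) → [491/18, 4223/72, 19951/120]
= [27, 59, 166]

at x=0,y=3 over L1,L2,L3,L4:
after L1 α=1/2: [113/2, 43/2, 19]
after L2 α=1/2: [289/4, 121/4, 121]
after L3 α=1/3: [185/2, 593/6, 388/3]
after L4 α=3/4: [1049/8, 2609/24, 1747/12]
rounded: [131, 109, 146]

query (1,0) [L1,L2,L3,L4] — begin 0,0,0
L1 α=1/2: [159/2, 34, 159/2]
L2 α=4/7: [1469/14, 126, 1941/14]
L3 α=1/2: [4381/28, 187, 4573/28]
L4 α=1/8: [5289/32, 1549/8, 5153/32]
→ [165, 194, 161]

query (0,2) [L1,L2,L3,L5,L6] — begin 0,0,0
+L1 (α=1/3) → [32/3, 29, 61]
+L2 (α=4/7) → [144/7, 499/7, 1095/7]
+L3 (α=1/2) → [240/7, 876/7, 2691/14]
+L5 (α=1/2) → [1409/14, 1401/14, 2775/28]
+L6 (α=4/7) → [10163/98, 15795/98, 10565/196]
→ [104, 161, 54]


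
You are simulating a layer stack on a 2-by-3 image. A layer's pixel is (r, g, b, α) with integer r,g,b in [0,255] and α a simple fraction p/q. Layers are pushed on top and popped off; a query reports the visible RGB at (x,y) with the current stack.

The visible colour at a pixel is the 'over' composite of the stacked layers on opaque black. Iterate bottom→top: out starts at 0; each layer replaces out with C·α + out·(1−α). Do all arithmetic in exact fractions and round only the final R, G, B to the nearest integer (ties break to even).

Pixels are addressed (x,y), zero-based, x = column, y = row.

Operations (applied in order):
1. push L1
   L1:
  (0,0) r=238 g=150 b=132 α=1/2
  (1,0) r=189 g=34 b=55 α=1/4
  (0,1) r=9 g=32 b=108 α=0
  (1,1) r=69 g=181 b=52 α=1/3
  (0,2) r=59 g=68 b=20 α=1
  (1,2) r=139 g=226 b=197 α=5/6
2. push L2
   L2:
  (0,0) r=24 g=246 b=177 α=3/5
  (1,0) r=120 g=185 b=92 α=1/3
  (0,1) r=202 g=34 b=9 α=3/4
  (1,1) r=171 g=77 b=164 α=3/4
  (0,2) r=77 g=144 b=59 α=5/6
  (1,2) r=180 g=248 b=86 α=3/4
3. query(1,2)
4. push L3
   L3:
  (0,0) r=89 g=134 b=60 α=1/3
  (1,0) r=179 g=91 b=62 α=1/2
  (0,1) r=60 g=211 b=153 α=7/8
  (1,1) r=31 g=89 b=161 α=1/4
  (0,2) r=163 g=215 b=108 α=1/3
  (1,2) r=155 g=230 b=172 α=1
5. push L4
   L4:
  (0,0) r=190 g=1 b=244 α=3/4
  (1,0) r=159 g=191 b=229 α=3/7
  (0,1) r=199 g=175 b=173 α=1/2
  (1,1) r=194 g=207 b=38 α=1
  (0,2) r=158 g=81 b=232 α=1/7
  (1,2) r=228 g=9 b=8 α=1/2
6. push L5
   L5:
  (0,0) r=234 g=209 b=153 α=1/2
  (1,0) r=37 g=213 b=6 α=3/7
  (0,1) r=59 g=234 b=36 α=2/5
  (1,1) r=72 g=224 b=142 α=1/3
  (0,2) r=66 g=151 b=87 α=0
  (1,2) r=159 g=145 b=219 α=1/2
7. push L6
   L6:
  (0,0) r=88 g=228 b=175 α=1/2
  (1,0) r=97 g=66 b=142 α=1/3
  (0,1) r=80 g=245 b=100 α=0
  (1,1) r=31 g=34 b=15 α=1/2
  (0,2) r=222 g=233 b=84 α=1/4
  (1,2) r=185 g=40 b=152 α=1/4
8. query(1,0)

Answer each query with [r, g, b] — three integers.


(1,2) stack=L1,L2; from [0,0,0]:
after L1 α=5/6: [695/6, 565/3, 985/6]
after L2 α=3/4: [3935/24, 2797/12, 2533/24]
= [164, 233, 106]

query (1,0) [L1,L2,L3,L4,L5,L6] — begin 0,0,0
+L1 (α=1/4) → [189/4, 17/2, 55/4]
+L2 (α=1/3) → [143/2, 202/3, 239/6]
+L3 (α=1/2) → [501/4, 475/6, 611/12]
+L4 (α=3/7) → [978/7, 2669/21, 2672/21]
+L5 (α=3/7) → [4689/49, 24095/147, 11066/147]
+L6 (α=1/3) → [14131/147, 57892/441, 43006/441]
→ [96, 131, 98]


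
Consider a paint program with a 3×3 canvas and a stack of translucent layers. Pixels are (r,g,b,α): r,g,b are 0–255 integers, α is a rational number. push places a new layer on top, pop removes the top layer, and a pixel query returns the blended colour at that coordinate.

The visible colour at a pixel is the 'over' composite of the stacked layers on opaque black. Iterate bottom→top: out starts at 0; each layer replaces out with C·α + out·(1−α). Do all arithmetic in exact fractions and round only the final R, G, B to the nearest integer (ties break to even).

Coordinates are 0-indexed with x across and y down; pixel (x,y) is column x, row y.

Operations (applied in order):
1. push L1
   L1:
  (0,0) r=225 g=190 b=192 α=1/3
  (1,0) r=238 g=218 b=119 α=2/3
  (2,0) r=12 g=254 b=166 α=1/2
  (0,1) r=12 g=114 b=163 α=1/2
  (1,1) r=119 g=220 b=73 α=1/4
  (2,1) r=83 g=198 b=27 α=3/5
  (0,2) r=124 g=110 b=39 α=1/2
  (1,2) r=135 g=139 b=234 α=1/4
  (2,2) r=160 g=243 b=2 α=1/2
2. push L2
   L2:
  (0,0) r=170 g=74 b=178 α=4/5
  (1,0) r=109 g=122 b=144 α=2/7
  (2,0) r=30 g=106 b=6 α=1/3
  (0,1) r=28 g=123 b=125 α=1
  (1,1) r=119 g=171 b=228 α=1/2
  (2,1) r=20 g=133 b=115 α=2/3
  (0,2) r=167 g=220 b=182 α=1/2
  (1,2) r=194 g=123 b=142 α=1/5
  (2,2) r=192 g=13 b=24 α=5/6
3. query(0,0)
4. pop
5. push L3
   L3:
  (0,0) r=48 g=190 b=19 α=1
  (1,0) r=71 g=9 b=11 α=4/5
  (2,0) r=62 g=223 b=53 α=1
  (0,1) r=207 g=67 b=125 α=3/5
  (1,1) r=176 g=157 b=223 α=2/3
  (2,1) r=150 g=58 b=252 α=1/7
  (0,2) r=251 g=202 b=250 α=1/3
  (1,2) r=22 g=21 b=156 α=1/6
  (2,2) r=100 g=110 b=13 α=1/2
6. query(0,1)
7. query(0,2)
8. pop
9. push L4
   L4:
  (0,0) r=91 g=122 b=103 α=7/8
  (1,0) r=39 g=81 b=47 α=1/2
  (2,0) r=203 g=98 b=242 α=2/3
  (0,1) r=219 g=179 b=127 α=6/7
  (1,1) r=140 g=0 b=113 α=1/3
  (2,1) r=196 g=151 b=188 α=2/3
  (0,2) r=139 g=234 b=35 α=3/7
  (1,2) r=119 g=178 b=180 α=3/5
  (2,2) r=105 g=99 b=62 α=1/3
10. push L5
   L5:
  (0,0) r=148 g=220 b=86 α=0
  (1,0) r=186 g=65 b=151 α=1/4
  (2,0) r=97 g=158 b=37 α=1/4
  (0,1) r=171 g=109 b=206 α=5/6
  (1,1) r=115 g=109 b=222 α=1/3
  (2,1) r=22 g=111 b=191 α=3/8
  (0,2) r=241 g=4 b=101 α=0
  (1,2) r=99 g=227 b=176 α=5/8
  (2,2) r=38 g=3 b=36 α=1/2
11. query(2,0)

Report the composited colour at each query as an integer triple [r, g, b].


(0,0) stack=L1,L2; from [0,0,0]:
L1 α=1/3: [75, 190/3, 64]
L2 α=4/5: [151, 1078/15, 776/5]
= [151, 72, 155]

query (0,1) [L1,L3] — begin 0,0,0
after L1 α=1/2: [6, 57, 163/2]
after L3 α=3/5: [633/5, 63, 538/5]
→ [127, 63, 108]

(0,2) stack=L1,L3; from [0,0,0]:
after L1 α=1/2: [62, 55, 39/2]
after L3 α=1/3: [125, 104, 289/3]
rounded: [125, 104, 96]

query (2,0) [L1,L4,L5] — begin 0,0,0
L1 α=1/2: [6, 127, 83]
L4 α=2/3: [412/3, 323/3, 189]
L5 α=1/4: [509/4, 481/4, 151]
rounded: [127, 120, 151]


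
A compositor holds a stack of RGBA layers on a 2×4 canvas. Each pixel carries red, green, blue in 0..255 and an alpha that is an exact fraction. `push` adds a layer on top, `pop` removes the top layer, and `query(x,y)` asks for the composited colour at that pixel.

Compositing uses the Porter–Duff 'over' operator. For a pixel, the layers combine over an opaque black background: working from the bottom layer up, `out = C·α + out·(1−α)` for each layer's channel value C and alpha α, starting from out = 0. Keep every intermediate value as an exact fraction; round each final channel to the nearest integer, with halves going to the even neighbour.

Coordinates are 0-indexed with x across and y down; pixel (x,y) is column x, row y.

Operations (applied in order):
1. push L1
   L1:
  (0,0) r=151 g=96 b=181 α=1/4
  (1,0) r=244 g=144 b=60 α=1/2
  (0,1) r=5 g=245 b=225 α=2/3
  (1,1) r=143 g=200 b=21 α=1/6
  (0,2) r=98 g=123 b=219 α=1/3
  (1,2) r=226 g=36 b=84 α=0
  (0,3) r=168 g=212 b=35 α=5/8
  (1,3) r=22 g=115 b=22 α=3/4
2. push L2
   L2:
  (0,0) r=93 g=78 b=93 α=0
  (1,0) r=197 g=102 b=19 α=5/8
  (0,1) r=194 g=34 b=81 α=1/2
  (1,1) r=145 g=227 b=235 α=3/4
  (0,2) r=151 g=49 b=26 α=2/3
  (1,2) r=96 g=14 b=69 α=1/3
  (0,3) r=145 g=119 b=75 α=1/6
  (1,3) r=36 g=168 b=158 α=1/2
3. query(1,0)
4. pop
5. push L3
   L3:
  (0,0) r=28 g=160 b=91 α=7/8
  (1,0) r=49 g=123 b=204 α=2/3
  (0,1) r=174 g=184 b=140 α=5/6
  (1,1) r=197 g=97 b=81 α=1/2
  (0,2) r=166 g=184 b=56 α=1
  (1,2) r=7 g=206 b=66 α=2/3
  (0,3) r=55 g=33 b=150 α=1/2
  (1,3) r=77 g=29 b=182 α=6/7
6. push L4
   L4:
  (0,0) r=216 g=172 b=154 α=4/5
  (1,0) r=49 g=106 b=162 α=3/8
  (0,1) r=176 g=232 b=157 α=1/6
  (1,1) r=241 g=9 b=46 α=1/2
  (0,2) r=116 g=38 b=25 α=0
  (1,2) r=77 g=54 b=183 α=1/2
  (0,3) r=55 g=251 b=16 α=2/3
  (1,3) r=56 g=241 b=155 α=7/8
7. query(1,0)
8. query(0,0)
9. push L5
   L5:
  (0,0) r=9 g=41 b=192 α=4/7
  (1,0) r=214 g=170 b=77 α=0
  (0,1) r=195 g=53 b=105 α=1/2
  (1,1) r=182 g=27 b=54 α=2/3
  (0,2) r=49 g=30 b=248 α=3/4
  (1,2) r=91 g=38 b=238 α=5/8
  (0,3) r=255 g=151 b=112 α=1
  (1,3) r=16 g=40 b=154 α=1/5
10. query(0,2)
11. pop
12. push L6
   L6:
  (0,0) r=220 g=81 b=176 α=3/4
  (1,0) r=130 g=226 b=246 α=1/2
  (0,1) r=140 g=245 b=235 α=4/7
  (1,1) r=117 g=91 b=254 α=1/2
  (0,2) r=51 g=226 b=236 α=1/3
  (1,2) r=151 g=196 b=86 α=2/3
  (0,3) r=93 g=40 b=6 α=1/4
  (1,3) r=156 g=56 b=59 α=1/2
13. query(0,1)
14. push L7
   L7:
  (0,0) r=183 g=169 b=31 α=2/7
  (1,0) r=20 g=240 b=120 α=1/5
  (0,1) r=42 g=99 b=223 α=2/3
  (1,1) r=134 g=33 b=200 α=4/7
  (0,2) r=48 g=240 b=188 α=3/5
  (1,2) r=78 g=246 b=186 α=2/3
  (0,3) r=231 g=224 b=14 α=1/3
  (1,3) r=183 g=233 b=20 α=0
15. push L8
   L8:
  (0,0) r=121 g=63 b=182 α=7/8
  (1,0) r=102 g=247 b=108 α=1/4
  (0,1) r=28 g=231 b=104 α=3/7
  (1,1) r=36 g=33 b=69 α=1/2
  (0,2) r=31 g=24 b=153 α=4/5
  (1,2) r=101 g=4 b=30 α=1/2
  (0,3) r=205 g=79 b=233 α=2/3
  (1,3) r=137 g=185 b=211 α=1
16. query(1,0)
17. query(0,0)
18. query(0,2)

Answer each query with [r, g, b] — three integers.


at x=1,y=0 over L1,L2:
after L1 α=1/2: [122, 72, 30]
after L2 α=5/8: [1351/8, 363/4, 185/8]
= [169, 91, 23]

query (1,0) [L1,L3,L4] — begin 0,0,0
after L1 α=1/2: [122, 72, 30]
after L3 α=2/3: [220/3, 106, 146]
after L4 α=3/8: [1541/24, 106, 152]
→ [64, 106, 152]

query (0,0) [L1,L3,L4] — begin 0,0,0
+L1 (α=1/4) → [151/4, 24, 181/4]
+L3 (α=7/8) → [935/32, 143, 2729/32]
+L4 (α=4/5) → [28583/160, 831/5, 22441/160]
rounded: [179, 166, 140]

(0,2) stack=L1,L3,L4,L5; from [0,0,0]:
+L1 (α=1/3) → [98/3, 41, 73]
+L3 (α=1) → [166, 184, 56]
+L4 (α=0) → [166, 184, 56]
+L5 (α=3/4) → [313/4, 137/2, 200]
rounded: [78, 68, 200]

(0,1) stack=L1,L3,L4,L6; from [0,0,0]:
L1 α=2/3: [10/3, 490/3, 150]
L3 α=5/6: [1310/9, 1625/9, 425/3]
L4 α=1/6: [4067/27, 10213/54, 1298/9]
L6 α=4/7: [1301/9, 3979/18, 4118/21]
rounded: [145, 221, 196]

(1,0) stack=L1,L3,L4,L6,L7,L8; from [0,0,0]:
+L1 (α=1/2) → [122, 72, 30]
+L3 (α=2/3) → [220/3, 106, 146]
+L4 (α=3/8) → [1541/24, 106, 152]
+L6 (α=1/2) → [4661/48, 166, 199]
+L7 (α=1/5) → [4901/60, 904/5, 916/5]
+L8 (α=1/4) → [6941/80, 3947/20, 822/5]
rounded: [87, 197, 164]

at x=0,y=0 over L1,L3,L4,L6,L7,L8:
L1 α=1/4: [151/4, 24, 181/4]
L3 α=7/8: [935/32, 143, 2729/32]
L4 α=4/5: [28583/160, 831/5, 22441/160]
L6 α=3/4: [134183/640, 1023/10, 106921/640]
L7 α=2/7: [181031/896, 1699/14, 114857/896]
L8 α=7/8: [939943/7168, 7873/112, 1256361/7168]
→ [131, 70, 175]

at x=0,y=2 over L1,L3,L4,L6,L7,L8:
L1 α=1/3: [98/3, 41, 73]
L3 α=1: [166, 184, 56]
L4 α=0: [166, 184, 56]
L6 α=1/3: [383/3, 198, 116]
L7 α=3/5: [1198/15, 1116/5, 796/5]
L8 α=4/5: [3058/75, 1596/25, 3856/25]
rounded: [41, 64, 154]


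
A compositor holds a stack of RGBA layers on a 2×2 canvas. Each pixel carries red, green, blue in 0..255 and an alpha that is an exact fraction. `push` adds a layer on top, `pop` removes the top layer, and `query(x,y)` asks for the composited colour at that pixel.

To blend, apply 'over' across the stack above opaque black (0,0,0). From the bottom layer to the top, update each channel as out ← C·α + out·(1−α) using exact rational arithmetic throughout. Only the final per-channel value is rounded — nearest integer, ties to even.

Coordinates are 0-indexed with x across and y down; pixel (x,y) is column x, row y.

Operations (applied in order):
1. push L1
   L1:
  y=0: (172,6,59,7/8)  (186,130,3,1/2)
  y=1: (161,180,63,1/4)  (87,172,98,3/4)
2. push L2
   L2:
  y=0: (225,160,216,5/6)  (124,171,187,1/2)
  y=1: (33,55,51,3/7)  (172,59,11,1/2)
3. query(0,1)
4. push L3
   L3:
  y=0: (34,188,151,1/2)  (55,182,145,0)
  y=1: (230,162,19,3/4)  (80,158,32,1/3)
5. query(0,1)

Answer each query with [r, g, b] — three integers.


at x=0,y=1 over L1,L2:
L1 α=1/4: [161/4, 45, 63/4]
L2 α=3/7: [260/7, 345/7, 216/7]
rounded: [37, 49, 31]

at x=0,y=1 over L1,L2,L3:
+L1 (α=1/4) → [161/4, 45, 63/4]
+L2 (α=3/7) → [260/7, 345/7, 216/7]
+L3 (α=3/4) → [2545/14, 3747/28, 615/28]
→ [182, 134, 22]


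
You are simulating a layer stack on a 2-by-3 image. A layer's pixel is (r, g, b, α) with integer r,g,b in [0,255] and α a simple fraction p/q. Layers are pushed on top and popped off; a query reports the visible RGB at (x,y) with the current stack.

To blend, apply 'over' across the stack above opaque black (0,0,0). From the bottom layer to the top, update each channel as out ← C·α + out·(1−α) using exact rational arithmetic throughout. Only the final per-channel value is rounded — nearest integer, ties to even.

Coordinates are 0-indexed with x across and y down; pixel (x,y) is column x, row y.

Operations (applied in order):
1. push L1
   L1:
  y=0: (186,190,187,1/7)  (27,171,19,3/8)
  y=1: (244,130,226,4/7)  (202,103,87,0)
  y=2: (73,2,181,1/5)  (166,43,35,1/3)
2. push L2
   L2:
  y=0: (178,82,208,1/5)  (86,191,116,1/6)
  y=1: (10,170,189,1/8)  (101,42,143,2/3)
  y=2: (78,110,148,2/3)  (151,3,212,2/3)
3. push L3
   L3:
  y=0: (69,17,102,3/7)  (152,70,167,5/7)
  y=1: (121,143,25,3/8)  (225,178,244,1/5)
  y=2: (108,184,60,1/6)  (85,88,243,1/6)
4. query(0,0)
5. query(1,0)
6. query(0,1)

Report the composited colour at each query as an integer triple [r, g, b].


(0,0) stack=L1,L2,L3; from [0,0,0]:
+L1 (α=1/7) → [186/7, 190/7, 187/7]
+L2 (α=1/5) → [398/7, 1334/35, 2204/35]
+L3 (α=3/7) → [3041/49, 7121/245, 19526/245]
rounded: [62, 29, 80]

at x=1,y=0 over L1,L2,L3:
L1 α=3/8: [81/8, 513/8, 57/8]
L2 α=1/6: [1093/48, 4093/48, 1213/48]
L3 α=5/7: [19333/168, 12493/168, 21253/168]
→ [115, 74, 127]

query (0,1) [L1,L2,L3] — begin 0,0,0
after L1 α=4/7: [976/7, 520/7, 904/7]
after L2 α=1/8: [493/4, 345/4, 1093/8]
after L3 α=3/8: [3917/32, 3441/32, 6065/64]
= [122, 108, 95]
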